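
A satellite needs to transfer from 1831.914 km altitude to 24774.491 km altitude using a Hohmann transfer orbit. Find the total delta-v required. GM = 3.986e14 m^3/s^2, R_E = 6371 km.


r1 = 8202.9140 km = 8.202914e+06 m
r2 = 31145.4910 km = 3.1145491e+07 m
dv1 = sqrt(mu/r1)*(sqrt(2*r2/(r1+r2)) - 1) = 1799.8553 m/s
dv2 = sqrt(mu/r2)*(1 - sqrt(2*r1/(r1+r2))) = 1267.4581 m/s
total dv = |dv1| + |dv2| = 1799.8553 + 1267.4581 = 3067.3134 m/s = 3.0673 km/s

3.0673 km/s


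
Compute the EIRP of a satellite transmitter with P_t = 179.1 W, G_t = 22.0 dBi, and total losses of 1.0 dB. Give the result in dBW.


Pt = 179.1 W = 22.5310 dBW
EIRP = Pt_dBW + Gt - losses = 22.5310 + 22.0 - 1.0 = 43.5310 dBW

43.5310 dBW


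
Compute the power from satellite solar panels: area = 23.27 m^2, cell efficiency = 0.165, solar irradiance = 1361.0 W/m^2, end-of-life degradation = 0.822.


P = area * eta * S * degradation
P = 23.27 * 0.165 * 1361.0 * 0.822
P = 4295.4658 W

4295.4658 W


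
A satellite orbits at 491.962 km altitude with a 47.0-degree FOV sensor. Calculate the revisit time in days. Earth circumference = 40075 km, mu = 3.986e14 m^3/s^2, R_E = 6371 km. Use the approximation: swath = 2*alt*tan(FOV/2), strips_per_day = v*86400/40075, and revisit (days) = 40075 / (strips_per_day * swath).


swath = 2*491.962*tan(0.4101524) = 427.8223 km
v = sqrt(mu/r) = 7621.0156 m/s = 7.6210 km/s
strips/day = v*86400/40075 = 7.6210*86400/40075 = 16.4306
coverage/day = strips * swath = 16.4306 * 427.8223 = 7029.3717 km
revisit = 40075 / 7029.3717 = 5.7011 days

5.7011 days


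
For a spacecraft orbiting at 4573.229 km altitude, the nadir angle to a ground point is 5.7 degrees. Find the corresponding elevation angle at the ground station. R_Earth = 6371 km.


r = R_E + alt = 10944.2290 km
Law of sines in the satellite / Earth-center / ground-point triangle:
  sin(nadir)/R_E = sin(90 + el)/r  =>  cos(el) = (r/R_E)*sin(nadir)
cos(el) = (10944.2290 / 6371.0000) * sin(5.7 deg) = 0.1706134
el = arccos(0.1706134) = 80.1765 deg
(Earth-central angle = 90 - nadir - el = 4.1235 deg)

80.1765 degrees


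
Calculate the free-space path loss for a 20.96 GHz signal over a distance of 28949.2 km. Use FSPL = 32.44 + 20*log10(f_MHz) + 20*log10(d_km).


f = 20.96 GHz = 20960.0000 MHz
d = 28949.2 km
FSPL = 32.44 + 20*log10(20960.0000) + 20*log10(28949.2)
FSPL = 32.44 + 86.4278 + 89.2327
FSPL = 208.1006 dB

208.1006 dB


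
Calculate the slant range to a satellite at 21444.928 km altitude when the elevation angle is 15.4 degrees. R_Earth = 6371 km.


h = 21444.928 km, el = 15.4 deg
d = -R_E*sin(el) + sqrt((R_E*sin(el))^2 + 2*R_E*h + h^2)
d = -6371.0000*sin(0.2687807) + sqrt((6371.0000*0.2655561)^2 + 2*6371.0000*21444.928 + 21444.928^2)
d = 25437.4360 km

25437.4360 km


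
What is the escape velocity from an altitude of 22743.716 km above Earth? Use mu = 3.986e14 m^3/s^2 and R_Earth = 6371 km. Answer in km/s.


r = 6371.0 + 22743.716 = 29114.7160 km = 2.9114716e+07 m
v_esc = sqrt(2*mu/r) = sqrt(2*3.986e14 / 2.9114716e+07)
v_esc = 5232.7184 m/s = 5.2327 km/s

5.2327 km/s


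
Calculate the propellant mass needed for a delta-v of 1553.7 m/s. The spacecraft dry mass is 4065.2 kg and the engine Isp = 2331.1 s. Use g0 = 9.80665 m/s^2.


ve = Isp * g0 = 2331.1 * 9.80665 = 22860.281815 m/s
mass ratio = exp(dv/ve) = exp(1553.7/22860.281815) = 1.07032789
m_prop = m_dry * (mr - 1) = 4065.2 * (1.07032789 - 1)
m_prop = 285.8969 kg

285.8969 kg


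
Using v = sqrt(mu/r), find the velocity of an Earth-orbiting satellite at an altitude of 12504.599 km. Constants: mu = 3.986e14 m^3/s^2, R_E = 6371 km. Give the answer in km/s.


r = R_E + alt = 6371.0 + 12504.599 = 18875.5990 km = 1.8875599e+07 m
v = sqrt(mu/r) = sqrt(3.986e14 / 1.8875599e+07) = 4595.3466 m/s = 4.5953 km/s

4.5953 km/s


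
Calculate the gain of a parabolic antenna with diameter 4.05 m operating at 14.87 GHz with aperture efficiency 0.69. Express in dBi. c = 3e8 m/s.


lambda = c/f = 3e8 / 1.487e+10 = 0.02017485 m
G = eta*(pi*D/lambda)^2 = 0.69*(pi*4.05/0.02017485)^2
G = 274434.2493 (linear)
G = 10*log10(274434.2493) = 54.3844 dBi

54.3844 dBi


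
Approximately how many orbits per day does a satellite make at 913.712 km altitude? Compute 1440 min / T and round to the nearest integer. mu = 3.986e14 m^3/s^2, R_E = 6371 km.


r = 7.284712e+06 m
T = 2*pi*sqrt(r^3/mu) = 6187.7079 s = 103.1285 min
revs/day = 1440 / 103.1285 = 13.9632
Rounded: 14 revolutions per day

14 revolutions per day


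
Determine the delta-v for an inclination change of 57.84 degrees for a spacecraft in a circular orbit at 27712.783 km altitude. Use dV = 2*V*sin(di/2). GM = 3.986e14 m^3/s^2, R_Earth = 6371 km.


r = 34083.7830 km = 3.4083783e+07 m
V = sqrt(mu/r) = 3419.7531 m/s
di = 57.84 deg = 1.0095 rad
dV = 2*V*sin(di/2) = 2*3419.7531*sin(0.5047492)
dV = 3307.5028 m/s = 3.3075 km/s

3.3075 km/s


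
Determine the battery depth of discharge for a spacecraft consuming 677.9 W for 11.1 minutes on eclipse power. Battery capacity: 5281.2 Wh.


E_used = P * t / 60 = 677.9 * 11.1 / 60 = 125.4115 Wh
DOD = E_used / E_total * 100 = 125.4115 / 5281.2 * 100
DOD = 2.3747 %

2.3747 %


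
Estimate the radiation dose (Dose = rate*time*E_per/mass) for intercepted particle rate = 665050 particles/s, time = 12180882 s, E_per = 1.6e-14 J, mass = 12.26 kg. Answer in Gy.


Total energy deposited = rate * time * E_per
  = 665050 * 12180882 * 1.6e-14 = 0.1296143 J
Dose = E_total / mass = 0.1296143 / 12.26
Dose = 0.01057213 Gy

0.0106 Gy


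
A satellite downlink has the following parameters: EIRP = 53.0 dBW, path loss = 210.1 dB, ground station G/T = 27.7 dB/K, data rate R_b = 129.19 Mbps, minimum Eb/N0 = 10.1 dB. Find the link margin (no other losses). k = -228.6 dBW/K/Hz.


C/N0 = EIRP - FSPL + G/T - k = 53.0 - 210.1 + 27.7 - (-228.6)
C/N0 = 99.2000 dB-Hz
R_b = 129.19 Mbps = 1.2919e+08 bps -> 10*log10(R_b) = 81.1123 dB-Hz
Eb/N0 = C/N0 - 10*log10(R_b) = 99.2000 - 81.1123 = 18.0877 dB
Margin = Eb/N0 - Eb/N0_req = 18.0877 - 10.1 = 7.9877 dB (link closes)

7.9877 dB


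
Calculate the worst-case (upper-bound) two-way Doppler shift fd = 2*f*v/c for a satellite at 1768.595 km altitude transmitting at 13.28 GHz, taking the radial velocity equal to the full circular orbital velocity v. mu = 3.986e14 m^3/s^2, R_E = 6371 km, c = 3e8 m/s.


r = 8.139595e+06 m
v = sqrt(mu/r) = 6997.8922 m/s (worst-case radial velocity)
f = 13.28 GHz = 1.328e+10 Hz
fd = 2*f*v/c = 2*1.328e+10*6997.8922/3.0e+08
fd = 619546.7242 Hz

619546.7242 Hz


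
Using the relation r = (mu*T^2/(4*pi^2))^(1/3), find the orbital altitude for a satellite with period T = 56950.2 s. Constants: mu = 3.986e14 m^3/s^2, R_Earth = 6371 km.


T = 56950.2 s
r = (mu*T^2/(4*pi^2))^(1/3) = (3.986e14 * 56950.2^2 / (4*pi^2))^(1/3)
r = 3.1993078e+07 m = 31993.0778 km
alt = r - R_E = 31993.0778 - 6371 = 25622.0778 km

25622.0778 km


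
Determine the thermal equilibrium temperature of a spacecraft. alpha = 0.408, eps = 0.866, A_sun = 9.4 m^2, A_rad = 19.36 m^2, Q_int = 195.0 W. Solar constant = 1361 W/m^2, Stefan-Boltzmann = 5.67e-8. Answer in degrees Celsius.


Numerator = alpha*S*A_sun + Q_int = 0.408*1361*9.4 + 195.0 = 5414.7072 W
Denominator = eps*sigma*A_rad = 0.866*5.67e-8*19.36 = 9.5061859e-07 W/K^4
T^4 = 5.6959829e+09 K^4
T = 274.7212 K = 1.5712 C

1.5712 degrees Celsius


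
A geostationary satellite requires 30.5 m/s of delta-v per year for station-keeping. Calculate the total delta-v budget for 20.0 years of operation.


dV = rate * years = 30.5 * 20.0
dV = 610.0000 m/s

610.0000 m/s


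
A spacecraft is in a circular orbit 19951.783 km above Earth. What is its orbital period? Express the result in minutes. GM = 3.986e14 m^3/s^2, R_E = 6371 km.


r = 26322.7830 km = 2.6322783e+07 m
T = 2*pi*sqrt(r^3/mu) = 2*pi*sqrt(1.8238764e+22 / 3.986e14)
T = 42501.9569 s = 708.3659 min

708.3659 minutes


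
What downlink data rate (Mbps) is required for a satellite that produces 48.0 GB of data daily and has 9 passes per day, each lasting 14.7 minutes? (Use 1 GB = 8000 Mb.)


total contact time = 9 * 14.7 * 60 = 7938.0000 s
data = 48.0 GB = 384000.0000 Mb
rate = 384000.0000 / 7938.0000 = 48.3749 Mbps

48.3749 Mbps


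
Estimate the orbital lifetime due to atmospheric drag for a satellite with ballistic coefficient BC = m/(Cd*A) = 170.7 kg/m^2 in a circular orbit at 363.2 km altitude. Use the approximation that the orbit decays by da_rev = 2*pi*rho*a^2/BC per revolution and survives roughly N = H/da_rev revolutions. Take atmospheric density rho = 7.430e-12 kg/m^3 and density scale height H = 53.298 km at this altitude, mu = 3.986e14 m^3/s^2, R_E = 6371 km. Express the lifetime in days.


a = R_E + alt = 6734.2000 km = 6.7342e+06 m
da_rev = 2*pi*rho*a^2/BC = 2*pi*7.430e-12*(6.7342e+06)^2/170.7 = 12.402441 m per revolution
N = H/da_rev = 53298.0000 m / 12.402441 m = 4297.3797 revolutions
P = 2*pi*sqrt(a^3/mu) = 5499.7157 s
lifetime = N*P = 4297.3797 * 5499.7157 = 2.3634367e+07 s = 273.5459 days

273.5459 days


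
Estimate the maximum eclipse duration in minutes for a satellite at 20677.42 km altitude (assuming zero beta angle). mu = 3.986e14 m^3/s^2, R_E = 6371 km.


r = 27048.4200 km
T = 737.8581 min
Eclipse fraction = arcsin(R_E/r)/pi = arcsin(6371.0000/27048.4200)/pi
= arcsin(0.2355406)/pi = 0.07568605
Eclipse duration = 0.07568605 * 737.8581 = 55.8456 min

55.8456 minutes


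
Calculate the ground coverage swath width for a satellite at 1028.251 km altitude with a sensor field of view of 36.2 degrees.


FOV = 36.2 deg = 0.6318092 rad
swath = 2 * alt * tan(FOV/2) = 2 * 1028.251 * tan(0.3159046)
swath = 2 * 1028.251 * 0.3268504
swath = 672.1685 km

672.1685 km


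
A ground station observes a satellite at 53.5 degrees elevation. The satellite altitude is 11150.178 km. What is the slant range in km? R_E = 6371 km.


h = 11150.178 km, el = 53.5 deg
d = -R_E*sin(el) + sqrt((R_E*sin(el))^2 + 2*R_E*h + h^2)
d = -6371.0000*sin(0.9337511) + sqrt((6371.0000*0.8038569)^2 + 2*6371.0000*11150.178 + 11150.178^2)
d = 11985.0738 km

11985.0738 km


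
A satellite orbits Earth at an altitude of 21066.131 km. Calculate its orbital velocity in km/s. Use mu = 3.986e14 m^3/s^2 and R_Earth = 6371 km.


r = R_E + alt = 6371.0 + 21066.131 = 27437.1310 km = 2.7437131e+07 m
v = sqrt(mu/r) = sqrt(3.986e14 / 2.7437131e+07) = 3811.5296 m/s = 3.8115 km/s

3.8115 km/s


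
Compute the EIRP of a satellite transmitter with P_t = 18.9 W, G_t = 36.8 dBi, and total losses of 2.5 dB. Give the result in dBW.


Pt = 18.9 W = 12.7646 dBW
EIRP = Pt_dBW + Gt - losses = 12.7646 + 36.8 - 2.5 = 47.0646 dBW

47.0646 dBW


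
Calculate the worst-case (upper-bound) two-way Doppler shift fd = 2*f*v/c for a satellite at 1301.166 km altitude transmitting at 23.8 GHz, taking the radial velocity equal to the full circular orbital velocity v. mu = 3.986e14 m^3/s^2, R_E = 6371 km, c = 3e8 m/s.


r = 7.672166e+06 m
v = sqrt(mu/r) = 7207.9149 m/s (worst-case radial velocity)
f = 23.8 GHz = 2.38e+10 Hz
fd = 2*f*v/c = 2*2.38e+10*7207.9149/3.0e+08
fd = 1.1436558e+06 Hz

1.1437e+06 Hz


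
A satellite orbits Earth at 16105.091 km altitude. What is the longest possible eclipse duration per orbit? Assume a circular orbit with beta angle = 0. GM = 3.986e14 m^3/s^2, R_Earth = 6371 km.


r = 22476.0910 km
T = 558.9091 min
Eclipse fraction = arcsin(R_E/r)/pi = arcsin(6371.0000/22476.0910)/pi
= arcsin(0.2834568)/pi = 0.09148124
Eclipse duration = 0.09148124 * 558.9091 = 51.1297 min

51.1297 minutes


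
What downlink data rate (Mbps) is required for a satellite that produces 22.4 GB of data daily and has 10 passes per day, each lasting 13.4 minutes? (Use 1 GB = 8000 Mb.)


total contact time = 10 * 13.4 * 60 = 8040.0000 s
data = 22.4 GB = 179200.0000 Mb
rate = 179200.0000 / 8040.0000 = 22.2886 Mbps

22.2886 Mbps


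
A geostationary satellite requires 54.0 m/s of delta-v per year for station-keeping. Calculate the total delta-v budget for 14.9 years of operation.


dV = rate * years = 54.0 * 14.9
dV = 804.6000 m/s

804.6000 m/s


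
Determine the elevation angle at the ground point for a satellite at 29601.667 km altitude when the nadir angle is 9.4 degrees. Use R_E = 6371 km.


r = R_E + alt = 35972.6670 km
Law of sines in the satellite / Earth-center / ground-point triangle:
  sin(nadir)/R_E = sin(90 + el)/r  =>  cos(el) = (r/R_E)*sin(nadir)
cos(el) = (35972.6670 / 6371.0000) * sin(9.4 deg) = 0.9221897
el = arccos(0.9221897) = 22.7517 deg
(Earth-central angle = 90 - nadir - el = 57.8483 deg)

22.7517 degrees


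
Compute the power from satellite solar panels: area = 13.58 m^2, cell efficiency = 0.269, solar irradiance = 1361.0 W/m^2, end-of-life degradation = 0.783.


P = area * eta * S * degradation
P = 13.58 * 0.269 * 1361.0 * 0.783
P = 3892.8883 W

3892.8883 W


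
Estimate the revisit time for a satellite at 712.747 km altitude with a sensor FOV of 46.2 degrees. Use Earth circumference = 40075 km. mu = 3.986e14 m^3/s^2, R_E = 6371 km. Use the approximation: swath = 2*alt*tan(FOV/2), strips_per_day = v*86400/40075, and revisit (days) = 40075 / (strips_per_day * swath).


swath = 2*712.747*tan(0.4031711) = 608.0247 km
v = sqrt(mu/r) = 7501.3102 m/s = 7.5013 km/s
strips/day = v*86400/40075 = 7.5013*86400/40075 = 16.1725
coverage/day = strips * swath = 16.1725 * 608.0247 = 9833.2838 km
revisit = 40075 / 9833.2838 = 4.0754 days

4.0754 days


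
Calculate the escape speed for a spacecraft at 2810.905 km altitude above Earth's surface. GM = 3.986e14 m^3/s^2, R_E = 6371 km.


r = 6371.0 + 2810.905 = 9181.9050 km = 9.181905e+06 m
v_esc = sqrt(2*mu/r) = sqrt(2*3.986e14 / 9.181905e+06)
v_esc = 9317.8829 m/s = 9.3179 km/s

9.3179 km/s


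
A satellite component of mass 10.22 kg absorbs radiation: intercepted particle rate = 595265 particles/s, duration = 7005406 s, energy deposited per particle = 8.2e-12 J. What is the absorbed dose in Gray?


Total energy deposited = rate * time * E_per
  = 595265 * 7005406 * 8.2e-12 = 34.1946 J
Dose = E_total / mass = 34.1946 / 10.22
Dose = 3.3459 Gy

3.3459 Gy


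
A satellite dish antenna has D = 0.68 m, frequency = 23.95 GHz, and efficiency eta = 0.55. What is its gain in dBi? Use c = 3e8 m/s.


lambda = c/f = 3e8 / 2.395e+10 = 0.0125261 m
G = eta*(pi*D/lambda)^2 = 0.55*(pi*0.68/0.0125261)^2
G = 15997.3772 (linear)
G = 10*log10(15997.3772) = 42.0405 dBi

42.0405 dBi


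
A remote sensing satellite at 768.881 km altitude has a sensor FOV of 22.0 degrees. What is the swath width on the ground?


FOV = 22.0 deg = 0.3839724 rad
swath = 2 * alt * tan(FOV/2) = 2 * 768.881 * tan(0.1919862)
swath = 2 * 768.881 * 0.1943803
swath = 298.9107 km

298.9107 km


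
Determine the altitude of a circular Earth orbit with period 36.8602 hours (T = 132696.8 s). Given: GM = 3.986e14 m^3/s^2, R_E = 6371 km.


T = 132696.8 s
r = (mu*T^2/(4*pi^2))^(1/3) = (3.986e14 * 132696.8^2 / (4*pi^2))^(1/3)
r = 5.622975e+07 m = 56229.7500 km
alt = r - R_E = 56229.7500 - 6371 = 49858.7500 km

49858.7500 km


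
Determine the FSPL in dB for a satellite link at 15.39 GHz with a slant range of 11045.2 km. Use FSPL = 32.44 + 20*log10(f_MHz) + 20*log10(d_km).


f = 15.39 GHz = 15390.0000 MHz
d = 11045.2 km
FSPL = 32.44 + 20*log10(15390.0000) + 20*log10(11045.2)
FSPL = 32.44 + 83.7448 + 80.8635
FSPL = 197.0482 dB

197.0482 dB


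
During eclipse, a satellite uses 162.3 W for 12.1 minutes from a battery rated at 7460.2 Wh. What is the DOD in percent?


E_used = P * t / 60 = 162.3 * 12.1 / 60 = 32.7305 Wh
DOD = E_used / E_total * 100 = 32.7305 / 7460.2 * 100
DOD = 0.4387349 %

0.4387 %


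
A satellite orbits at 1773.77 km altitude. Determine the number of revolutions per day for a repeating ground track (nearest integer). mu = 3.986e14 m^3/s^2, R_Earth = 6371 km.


r = 8.14477e+06 m
T = 2*pi*sqrt(r^3/mu) = 7315.2548 s = 121.9209 min
revs/day = 1440 / 121.9209 = 11.8109
Rounded: 12 revolutions per day

12 revolutions per day


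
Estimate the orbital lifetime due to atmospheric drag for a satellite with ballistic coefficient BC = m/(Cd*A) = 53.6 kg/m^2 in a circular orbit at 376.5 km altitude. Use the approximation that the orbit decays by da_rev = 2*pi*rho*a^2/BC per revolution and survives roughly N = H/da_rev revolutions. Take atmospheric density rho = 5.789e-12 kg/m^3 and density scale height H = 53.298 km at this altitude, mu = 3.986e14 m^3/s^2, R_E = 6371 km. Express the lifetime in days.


a = R_E + alt = 6747.5000 km = 6.7475e+06 m
da_rev = 2*pi*rho*a^2/BC = 2*pi*5.789e-12*(6.7475e+06)^2/53.6 = 30.896154 m per revolution
N = H/da_rev = 53298.0000 m / 30.896154 m = 1725.0691 revolutions
P = 2*pi*sqrt(a^3/mu) = 5516.0166 s
lifetime = N*P = 1725.0691 * 5516.0166 = 9.5155098e+06 s = 110.1332 days

110.1332 days


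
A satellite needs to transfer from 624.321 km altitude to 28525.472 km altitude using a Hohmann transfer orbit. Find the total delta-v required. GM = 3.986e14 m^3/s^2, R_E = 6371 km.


r1 = 6995.3210 km = 6.995321e+06 m
r2 = 34896.4720 km = 3.4896472e+07 m
dv1 = sqrt(mu/r1)*(sqrt(2*r2/(r1+r2)) - 1) = 2194.7284 m/s
dv2 = sqrt(mu/r2)*(1 - sqrt(2*r1/(r1+r2))) = 1426.5631 m/s
total dv = |dv1| + |dv2| = 2194.7284 + 1426.5631 = 3621.2914 m/s = 3.6213 km/s

3.6213 km/s


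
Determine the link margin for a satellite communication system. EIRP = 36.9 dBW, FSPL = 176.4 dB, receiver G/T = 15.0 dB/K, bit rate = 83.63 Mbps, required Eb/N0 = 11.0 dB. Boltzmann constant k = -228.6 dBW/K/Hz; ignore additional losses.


C/N0 = EIRP - FSPL + G/T - k = 36.9 - 176.4 + 15.0 - (-228.6)
C/N0 = 104.1000 dB-Hz
R_b = 83.63 Mbps = 8.363e+07 bps -> 10*log10(R_b) = 79.2236 dB-Hz
Eb/N0 = C/N0 - 10*log10(R_b) = 104.1000 - 79.2236 = 24.8764 dB
Margin = Eb/N0 - Eb/N0_req = 24.8764 - 11.0 = 13.8764 dB (link closes)

13.8764 dB


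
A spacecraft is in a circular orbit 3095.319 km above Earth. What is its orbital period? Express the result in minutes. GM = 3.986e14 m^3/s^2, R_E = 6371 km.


r = 9466.3190 km = 9.466319e+06 m
T = 2*pi*sqrt(r^3/mu) = 2*pi*sqrt(8.4828816e+20 / 3.986e14)
T = 9166.0648 s = 152.7677 min

152.7677 minutes


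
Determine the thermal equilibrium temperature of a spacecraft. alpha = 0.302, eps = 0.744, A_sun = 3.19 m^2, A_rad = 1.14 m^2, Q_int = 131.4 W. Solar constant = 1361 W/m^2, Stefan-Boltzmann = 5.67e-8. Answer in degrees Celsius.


Numerator = alpha*S*A_sun + Q_int = 0.302*1361*3.19 + 131.4 = 1442.5602 W
Denominator = eps*sigma*A_rad = 0.744*5.67e-8*1.14 = 4.8090672e-08 W/K^4
T^4 = 2.9996673e+10 K^4
T = 416.1676 K = 143.0176 C

143.0176 degrees Celsius


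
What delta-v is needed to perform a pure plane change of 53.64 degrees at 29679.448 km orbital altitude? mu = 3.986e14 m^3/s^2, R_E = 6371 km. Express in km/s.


r = 36050.4480 km = 3.6050448e+07 m
V = sqrt(mu/r) = 3325.1659 m/s
di = 53.64 deg = 0.9361946 rad
dV = 2*V*sin(di/2) = 2*3325.1659*sin(0.4680973)
dV = 3000.5571 m/s = 3.0006 km/s

3.0006 km/s


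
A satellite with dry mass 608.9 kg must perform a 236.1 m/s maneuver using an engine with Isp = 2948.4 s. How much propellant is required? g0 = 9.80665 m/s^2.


ve = Isp * g0 = 2948.4 * 9.80665 = 28913.926860 m/s
mass ratio = exp(dv/ve) = exp(236.1/28913.926860) = 1.00819904
m_prop = m_dry * (mr - 1) = 608.9 * (1.00819904 - 1)
m_prop = 4.9924 kg

4.9924 kg


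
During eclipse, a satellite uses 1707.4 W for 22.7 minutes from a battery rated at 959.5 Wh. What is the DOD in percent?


E_used = P * t / 60 = 1707.4 * 22.7 / 60 = 645.9663 Wh
DOD = E_used / E_total * 100 = 645.9663 / 959.5 * 100
DOD = 67.3232 %

67.3232 %


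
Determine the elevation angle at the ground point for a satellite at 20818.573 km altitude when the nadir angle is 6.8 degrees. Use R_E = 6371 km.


r = R_E + alt = 27189.5730 km
Law of sines in the satellite / Earth-center / ground-point triangle:
  sin(nadir)/R_E = sin(90 + el)/r  =>  cos(el) = (r/R_E)*sin(nadir)
cos(el) = (27189.5730 / 6371.0000) * sin(6.8 deg) = 0.5053137
el = arccos(0.5053137) = 59.6478 deg
(Earth-central angle = 90 - nadir - el = 23.5522 deg)

59.6478 degrees


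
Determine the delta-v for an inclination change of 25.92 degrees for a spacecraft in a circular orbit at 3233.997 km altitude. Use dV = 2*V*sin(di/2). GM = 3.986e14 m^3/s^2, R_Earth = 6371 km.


r = 9604.9970 km = 9.604997e+06 m
V = sqrt(mu/r) = 6441.9898 m/s
di = 25.92 deg = 0.4523893 rad
dV = 2*V*sin(di/2) = 2*6441.9898*sin(0.2261947)
dV = 2889.4999 m/s = 2.8895 km/s

2.8895 km/s


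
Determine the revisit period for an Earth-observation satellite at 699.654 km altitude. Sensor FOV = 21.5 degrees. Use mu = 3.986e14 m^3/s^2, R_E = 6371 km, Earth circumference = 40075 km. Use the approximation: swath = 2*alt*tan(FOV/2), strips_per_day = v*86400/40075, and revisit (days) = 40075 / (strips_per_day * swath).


swath = 2*699.654*tan(0.1876229) = 265.6669 km
v = sqrt(mu/r) = 7508.2522 m/s = 7.5083 km/s
strips/day = v*86400/40075 = 7.5083*86400/40075 = 16.1875
coverage/day = strips * swath = 16.1875 * 265.6669 = 4300.4763 km
revisit = 40075 / 4300.4763 = 9.3187 days

9.3187 days


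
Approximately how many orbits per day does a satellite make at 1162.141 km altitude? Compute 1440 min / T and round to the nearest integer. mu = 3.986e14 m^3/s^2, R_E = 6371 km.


r = 7.533141e+06 m
T = 2*pi*sqrt(r^3/mu) = 6506.9185 s = 108.4486 min
revs/day = 1440 / 108.4486 = 13.2782
Rounded: 13 revolutions per day

13 revolutions per day


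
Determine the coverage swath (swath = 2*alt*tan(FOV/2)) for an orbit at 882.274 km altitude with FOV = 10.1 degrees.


FOV = 10.1 deg = 0.1762783 rad
swath = 2 * alt * tan(FOV/2) = 2 * 882.274 * tan(0.08813913)
swath = 2 * 882.274 * 0.08836808
swath = 155.9297 km

155.9297 km


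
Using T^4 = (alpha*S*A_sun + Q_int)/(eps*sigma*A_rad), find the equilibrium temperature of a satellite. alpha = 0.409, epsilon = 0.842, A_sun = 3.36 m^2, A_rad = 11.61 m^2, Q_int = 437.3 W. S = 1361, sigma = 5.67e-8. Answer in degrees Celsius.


Numerator = alpha*S*A_sun + Q_int = 0.409*1361*3.36 + 437.3 = 2307.6406 W
Denominator = eps*sigma*A_rad = 0.842*5.67e-8*11.61 = 5.5427765e-07 W/K^4
T^4 = 4.1633297e+09 K^4
T = 254.0155 K = -19.1345 C

-19.1345 degrees Celsius


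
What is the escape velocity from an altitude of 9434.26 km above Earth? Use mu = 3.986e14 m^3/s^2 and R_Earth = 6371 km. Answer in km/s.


r = 6371.0 + 9434.26 = 15805.2600 km = 1.580526e+07 m
v_esc = sqrt(2*mu/r) = sqrt(2*3.986e14 / 1.580526e+07)
v_esc = 7102.0352 m/s = 7.1020 km/s

7.1020 km/s


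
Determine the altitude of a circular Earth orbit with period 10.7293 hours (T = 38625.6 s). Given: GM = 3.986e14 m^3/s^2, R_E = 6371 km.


T = 38625.6 s
r = (mu*T^2/(4*pi^2))^(1/3) = (3.986e14 * 38625.6^2 / (4*pi^2))^(1/3)
r = 2.4696913e+07 m = 24696.9134 km
alt = r - R_E = 24696.9134 - 6371 = 18325.9134 km

18325.9134 km


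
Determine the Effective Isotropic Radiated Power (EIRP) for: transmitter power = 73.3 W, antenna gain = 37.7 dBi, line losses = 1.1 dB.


Pt = 73.3 W = 18.6510 dBW
EIRP = Pt_dBW + Gt - losses = 18.6510 + 37.7 - 1.1 = 55.2510 dBW

55.2510 dBW


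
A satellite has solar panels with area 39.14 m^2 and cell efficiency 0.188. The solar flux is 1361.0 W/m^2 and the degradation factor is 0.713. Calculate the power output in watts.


P = area * eta * S * degradation
P = 39.14 * 0.188 * 1361.0 * 0.713
P = 7140.4622 W

7140.4622 W


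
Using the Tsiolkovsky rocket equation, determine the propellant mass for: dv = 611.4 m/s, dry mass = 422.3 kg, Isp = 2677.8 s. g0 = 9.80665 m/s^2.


ve = Isp * g0 = 2677.8 * 9.80665 = 26260.247370 m/s
mass ratio = exp(dv/ve) = exp(611.4/26260.247370) = 1.02355549
m_prop = m_dry * (mr - 1) = 422.3 * (1.02355549 - 1)
m_prop = 9.9475 kg

9.9475 kg


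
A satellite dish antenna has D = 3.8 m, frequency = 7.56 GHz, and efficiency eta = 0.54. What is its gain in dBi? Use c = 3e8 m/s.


lambda = c/f = 3e8 / 7.56e+09 = 0.03968254 m
G = eta*(pi*D/lambda)^2 = 0.54*(pi*3.8/0.03968254)^2
G = 48872.1877 (linear)
G = 10*log10(48872.1877) = 46.8906 dBi

46.8906 dBi


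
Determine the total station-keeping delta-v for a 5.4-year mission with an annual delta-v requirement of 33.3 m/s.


dV = rate * years = 33.3 * 5.4
dV = 179.8200 m/s

179.8200 m/s


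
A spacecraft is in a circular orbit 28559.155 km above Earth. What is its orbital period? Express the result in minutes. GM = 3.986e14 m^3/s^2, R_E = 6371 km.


r = 34930.1550 km = 3.4930155e+07 m
T = 2*pi*sqrt(r^3/mu) = 2*pi*sqrt(4.2618832e+22 / 3.986e14)
T = 64969.8689 s = 1082.8311 min

1082.8311 minutes


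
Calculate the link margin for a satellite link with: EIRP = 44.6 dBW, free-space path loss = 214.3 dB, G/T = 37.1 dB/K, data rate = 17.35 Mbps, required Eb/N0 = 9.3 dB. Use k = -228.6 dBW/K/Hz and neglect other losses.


C/N0 = EIRP - FSPL + G/T - k = 44.6 - 214.3 + 37.1 - (-228.6)
C/N0 = 96.0000 dB-Hz
R_b = 17.35 Mbps = 1.735e+07 bps -> 10*log10(R_b) = 72.3930 dB-Hz
Eb/N0 = C/N0 - 10*log10(R_b) = 96.0000 - 72.3930 = 23.6070 dB
Margin = Eb/N0 - Eb/N0_req = 23.6070 - 9.3 = 14.3070 dB (link closes)

14.3070 dB


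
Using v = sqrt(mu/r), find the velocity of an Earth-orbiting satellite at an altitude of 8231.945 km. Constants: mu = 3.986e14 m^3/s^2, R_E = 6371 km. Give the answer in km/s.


r = R_E + alt = 6371.0 + 8231.945 = 14602.9450 km = 1.4602945e+07 m
v = sqrt(mu/r) = sqrt(3.986e14 / 1.4602945e+07) = 5224.5444 m/s = 5.2245 km/s

5.2245 km/s


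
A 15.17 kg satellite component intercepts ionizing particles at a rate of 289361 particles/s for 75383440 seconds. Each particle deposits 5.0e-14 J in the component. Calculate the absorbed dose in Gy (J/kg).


Total energy deposited = rate * time * E_per
  = 289361 * 75383440 * 5.0e-14 = 1.0907 J
Dose = E_total / mass = 1.0907 / 15.17
Dose = 0.07189528 Gy

0.0719 Gy


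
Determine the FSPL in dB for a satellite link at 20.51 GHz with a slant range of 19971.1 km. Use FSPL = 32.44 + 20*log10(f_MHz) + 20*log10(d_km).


f = 20.51 GHz = 20510.0000 MHz
d = 19971.1 km
FSPL = 32.44 + 20*log10(20510.0000) + 20*log10(19971.1)
FSPL = 32.44 + 86.2393 + 86.0080
FSPL = 204.6874 dB

204.6874 dB


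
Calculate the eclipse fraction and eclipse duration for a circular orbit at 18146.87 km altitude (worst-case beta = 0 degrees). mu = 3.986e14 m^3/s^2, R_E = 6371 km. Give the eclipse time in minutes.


r = 24517.8700 km
T = 636.7722 min
Eclipse fraction = arcsin(R_E/r)/pi = arcsin(6371.0000/24517.8700)/pi
= arcsin(0.2598513)/pi = 0.08367354
Eclipse duration = 0.08367354 * 636.7722 = 53.2810 min

53.2810 minutes


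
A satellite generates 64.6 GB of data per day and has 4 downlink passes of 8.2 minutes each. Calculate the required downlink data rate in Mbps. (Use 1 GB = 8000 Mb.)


total contact time = 4 * 8.2 * 60 = 1968.0000 s
data = 64.6 GB = 516800.0000 Mb
rate = 516800.0000 / 1968.0000 = 262.6016 Mbps

262.6016 Mbps


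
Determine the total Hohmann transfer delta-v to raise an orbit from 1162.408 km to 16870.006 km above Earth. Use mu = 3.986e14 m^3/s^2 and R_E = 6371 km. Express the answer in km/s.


r1 = 7533.4080 km = 7.533408e+06 m
r2 = 23241.0060 km = 2.3241006e+07 m
dv1 = sqrt(mu/r1)*(sqrt(2*r2/(r1+r2)) - 1) = 1665.6556 m/s
dv2 = sqrt(mu/r2)*(1 - sqrt(2*r1/(r1+r2))) = 1243.6188 m/s
total dv = |dv1| + |dv2| = 1665.6556 + 1243.6188 = 2909.2743 m/s = 2.9093 km/s

2.9093 km/s


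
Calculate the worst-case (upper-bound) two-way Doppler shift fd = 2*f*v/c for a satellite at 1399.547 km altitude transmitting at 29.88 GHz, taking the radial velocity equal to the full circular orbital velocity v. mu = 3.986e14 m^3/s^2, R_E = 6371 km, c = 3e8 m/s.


r = 7.770547e+06 m
v = sqrt(mu/r) = 7162.1407 m/s (worst-case radial velocity)
f = 29.88 GHz = 2.988e+10 Hz
fd = 2*f*v/c = 2*2.988e+10*7162.1407/3.0e+08
fd = 1.4266984e+06 Hz

1.4267e+06 Hz


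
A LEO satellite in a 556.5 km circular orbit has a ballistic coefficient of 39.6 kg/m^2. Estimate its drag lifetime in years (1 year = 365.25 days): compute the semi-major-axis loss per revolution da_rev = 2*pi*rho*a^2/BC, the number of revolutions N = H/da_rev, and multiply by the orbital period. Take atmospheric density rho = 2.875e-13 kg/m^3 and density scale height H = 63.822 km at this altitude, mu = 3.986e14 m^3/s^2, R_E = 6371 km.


a = R_E + alt = 6927.5000 km = 6.9275e+06 m
da_rev = 2*pi*rho*a^2/BC = 2*pi*2.875e-13*(6.9275e+06)^2/39.6 = 2.189150 m per revolution
N = H/da_rev = 63822.0000 m / 2.189150 m = 29153.7758 revolutions
P = 2*pi*sqrt(a^3/mu) = 5738.2045 s
lifetime = N*P = 29153.7758 * 5738.2045 = 1.6729033e+08 s = 1936.2306 days
years = 1936.2306 / 365.25 = 5.3011 years

5.3011 years


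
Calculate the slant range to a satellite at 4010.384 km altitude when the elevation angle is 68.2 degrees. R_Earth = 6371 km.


h = 4010.384 km, el = 68.2 deg
d = -R_E*sin(el) + sqrt((R_E*sin(el))^2 + 2*R_E*h + h^2)
d = -6371.0000*sin(1.1903) + sqrt((6371.0000*0.9284858)^2 + 2*6371.0000*4010.384 + 4010.384^2)
d = 4192.7942 km

4192.7942 km


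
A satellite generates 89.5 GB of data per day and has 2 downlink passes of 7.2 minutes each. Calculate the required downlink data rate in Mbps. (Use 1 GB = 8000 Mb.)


total contact time = 2 * 7.2 * 60 = 864.0000 s
data = 89.5 GB = 716000.0000 Mb
rate = 716000.0000 / 864.0000 = 828.7037 Mbps

828.7037 Mbps


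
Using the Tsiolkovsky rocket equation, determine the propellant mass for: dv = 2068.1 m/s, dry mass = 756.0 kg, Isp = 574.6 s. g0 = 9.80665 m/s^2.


ve = Isp * g0 = 574.6 * 9.80665 = 5634.901090 m/s
mass ratio = exp(dv/ve) = exp(2068.1/5634.901090) = 1.44342131
m_prop = m_dry * (mr - 1) = 756.0 * (1.44342131 - 1)
m_prop = 335.2265 kg

335.2265 kg


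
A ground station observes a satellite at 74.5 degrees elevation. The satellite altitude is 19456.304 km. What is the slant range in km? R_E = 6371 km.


h = 19456.304 km, el = 74.5 deg
d = -R_E*sin(el) + sqrt((R_E*sin(el))^2 + 2*R_E*h + h^2)
d = -6371.0000*sin(1.3003) + sqrt((6371.0000*0.9636305)^2 + 2*6371.0000*19456.304 + 19456.304^2)
d = 19631.8351 km

19631.8351 km


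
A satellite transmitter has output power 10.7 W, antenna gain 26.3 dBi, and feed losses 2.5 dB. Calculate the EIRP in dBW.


Pt = 10.7 W = 10.2938 dBW
EIRP = Pt_dBW + Gt - losses = 10.2938 + 26.3 - 2.5 = 34.0938 dBW

34.0938 dBW


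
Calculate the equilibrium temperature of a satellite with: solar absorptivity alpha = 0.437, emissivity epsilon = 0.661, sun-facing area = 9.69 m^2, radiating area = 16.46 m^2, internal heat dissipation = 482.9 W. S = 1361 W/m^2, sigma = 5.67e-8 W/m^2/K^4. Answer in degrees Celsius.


Numerator = alpha*S*A_sun + Q_int = 0.437*1361*9.69 + 482.9 = 6246.0953 W
Denominator = eps*sigma*A_rad = 0.661*5.67e-8*16.46 = 6.168994e-07 W/K^4
T^4 = 1.0124982e+10 K^4
T = 317.2112 K = 44.0612 C

44.0612 degrees Celsius


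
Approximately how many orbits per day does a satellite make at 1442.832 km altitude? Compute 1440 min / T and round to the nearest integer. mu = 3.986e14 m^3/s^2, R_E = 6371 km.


r = 7.813832e+06 m
T = 2*pi*sqrt(r^3/mu) = 6873.9651 s = 114.5661 min
revs/day = 1440 / 114.5661 = 12.5692
Rounded: 13 revolutions per day

13 revolutions per day


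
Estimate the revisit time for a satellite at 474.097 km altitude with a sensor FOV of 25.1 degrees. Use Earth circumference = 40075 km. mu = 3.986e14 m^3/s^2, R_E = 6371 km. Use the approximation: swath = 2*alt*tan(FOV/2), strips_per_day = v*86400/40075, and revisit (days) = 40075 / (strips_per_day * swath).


swath = 2*474.097*tan(0.2190388) = 211.0778 km
v = sqrt(mu/r) = 7630.9541 m/s = 7.6310 km/s
strips/day = v*86400/40075 = 7.6310*86400/40075 = 16.4520
coverage/day = strips * swath = 16.4520 * 211.0778 = 3472.6555 km
revisit = 40075 / 3472.6555 = 11.5402 days

11.5402 days


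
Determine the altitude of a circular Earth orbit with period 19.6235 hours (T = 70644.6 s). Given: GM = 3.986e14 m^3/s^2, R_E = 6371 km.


T = 70644.6 s
r = (mu*T^2/(4*pi^2))^(1/3) = (3.986e14 * 70644.6^2 / (4*pi^2))^(1/3)
r = 3.6935601e+07 m = 36935.6007 km
alt = r - R_E = 36935.6007 - 6371 = 30564.6007 km

30564.6007 km


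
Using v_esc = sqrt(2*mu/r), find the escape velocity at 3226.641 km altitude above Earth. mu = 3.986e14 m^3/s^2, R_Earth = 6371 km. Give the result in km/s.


r = 6371.0 + 3226.641 = 9597.6410 km = 9.597641e+06 m
v_esc = sqrt(2*mu/r) = sqrt(2*3.986e14 / 9.597641e+06)
v_esc = 9113.8399 m/s = 9.1138 km/s

9.1138 km/s


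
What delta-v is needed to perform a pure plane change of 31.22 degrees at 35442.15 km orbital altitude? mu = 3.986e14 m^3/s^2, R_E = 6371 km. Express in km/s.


r = 41813.1500 km = 4.181315e+07 m
V = sqrt(mu/r) = 3087.5372 m/s
di = 31.22 deg = 0.5448918 rad
dV = 2*V*sin(di/2) = 2*3087.5372*sin(0.2724459)
dV = 1661.6379 m/s = 1.6616 km/s

1.6616 km/s


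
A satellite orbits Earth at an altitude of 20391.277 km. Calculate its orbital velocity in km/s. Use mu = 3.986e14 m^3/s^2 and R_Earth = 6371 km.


r = R_E + alt = 6371.0 + 20391.277 = 26762.2770 km = 2.6762277e+07 m
v = sqrt(mu/r) = sqrt(3.986e14 / 2.6762277e+07) = 3859.2874 m/s = 3.8593 km/s

3.8593 km/s


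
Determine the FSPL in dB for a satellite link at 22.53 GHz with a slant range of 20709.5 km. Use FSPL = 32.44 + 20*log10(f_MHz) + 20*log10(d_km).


f = 22.53 GHz = 22530.0000 MHz
d = 20709.5 km
FSPL = 32.44 + 20*log10(22530.0000) + 20*log10(20709.5)
FSPL = 32.44 + 87.0552 + 86.3234
FSPL = 205.8186 dB

205.8186 dB


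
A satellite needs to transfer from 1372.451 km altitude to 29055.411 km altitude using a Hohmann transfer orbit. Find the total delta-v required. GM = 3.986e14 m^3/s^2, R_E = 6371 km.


r1 = 7743.4510 km = 7.743451e+06 m
r2 = 35426.4110 km = 3.5426411e+07 m
dv1 = sqrt(mu/r1)*(sqrt(2*r2/(r1+r2)) - 1) = 2016.9075 m/s
dv2 = sqrt(mu/r2)*(1 - sqrt(2*r1/(r1+r2))) = 1345.2455 m/s
total dv = |dv1| + |dv2| = 2016.9075 + 1345.2455 = 3362.1530 m/s = 3.3622 km/s

3.3622 km/s


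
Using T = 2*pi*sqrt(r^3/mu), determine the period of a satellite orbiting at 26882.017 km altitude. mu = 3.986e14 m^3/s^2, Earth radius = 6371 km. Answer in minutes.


r = 33253.0170 km = 3.3253017e+07 m
T = 2*pi*sqrt(r^3/mu) = 2*pi*sqrt(3.676996e+22 / 3.986e14)
T = 60347.2943 s = 1005.7882 min

1005.7882 minutes


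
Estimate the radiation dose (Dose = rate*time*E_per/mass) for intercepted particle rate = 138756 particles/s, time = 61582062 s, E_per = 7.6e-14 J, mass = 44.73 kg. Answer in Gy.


Total energy deposited = rate * time * E_per
  = 138756 * 61582062 * 7.6e-14 = 0.6494109 J
Dose = E_total / mass = 0.6494109 / 44.73
Dose = 0.01451846 Gy

0.0145 Gy


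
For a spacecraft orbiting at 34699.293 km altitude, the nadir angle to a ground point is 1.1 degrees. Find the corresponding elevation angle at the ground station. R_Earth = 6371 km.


r = R_E + alt = 41070.2930 km
Law of sines in the satellite / Earth-center / ground-point triangle:
  sin(nadir)/R_E = sin(90 + el)/r  =>  cos(el) = (r/R_E)*sin(nadir)
cos(el) = (41070.2930 / 6371.0000) * sin(1.1 deg) = 0.1237552
el = arccos(0.1237552) = 82.8911 deg
(Earth-central angle = 90 - nadir - el = 6.0089 deg)

82.8911 degrees


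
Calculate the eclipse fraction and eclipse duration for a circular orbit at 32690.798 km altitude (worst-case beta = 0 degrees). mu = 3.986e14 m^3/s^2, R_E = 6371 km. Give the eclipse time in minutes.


r = 39061.7980 km
T = 1280.5257 min
Eclipse fraction = arcsin(R_E/r)/pi = arcsin(6371.0000/39061.7980)/pi
= arcsin(0.1631005)/pi = 0.05214949
Eclipse duration = 0.05214949 * 1280.5257 = 66.7788 min

66.7788 minutes


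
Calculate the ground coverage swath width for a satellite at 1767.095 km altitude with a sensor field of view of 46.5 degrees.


FOV = 46.5 deg = 0.8115781 rad
swath = 2 * alt * tan(FOV/2) = 2 * 1767.095 * tan(0.4057891)
swath = 2 * 1767.095 * 0.4296339
swath = 1518.4079 km

1518.4079 km


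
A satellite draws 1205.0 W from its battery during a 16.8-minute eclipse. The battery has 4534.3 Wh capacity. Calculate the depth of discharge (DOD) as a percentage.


E_used = P * t / 60 = 1205.0 * 16.8 / 60 = 337.4000 Wh
DOD = E_used / E_total * 100 = 337.4000 / 4534.3 * 100
DOD = 7.4411 %

7.4411 %


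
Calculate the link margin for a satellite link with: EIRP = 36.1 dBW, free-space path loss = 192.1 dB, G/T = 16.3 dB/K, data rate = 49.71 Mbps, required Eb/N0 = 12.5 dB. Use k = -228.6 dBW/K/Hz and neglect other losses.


C/N0 = EIRP - FSPL + G/T - k = 36.1 - 192.1 + 16.3 - (-228.6)
C/N0 = 88.9000 dB-Hz
R_b = 49.71 Mbps = 4.971e+07 bps -> 10*log10(R_b) = 76.9644 dB-Hz
Eb/N0 = C/N0 - 10*log10(R_b) = 88.9000 - 76.9644 = 11.9356 dB
Margin = Eb/N0 - Eb/N0_req = 11.9356 - 12.5 = -0.5644376 dB (negative margin: link does not close)

-0.5644 dB


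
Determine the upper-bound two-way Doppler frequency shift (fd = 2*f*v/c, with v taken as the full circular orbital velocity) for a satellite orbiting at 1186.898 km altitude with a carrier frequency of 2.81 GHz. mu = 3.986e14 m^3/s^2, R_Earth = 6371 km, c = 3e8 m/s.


r = 7.557898e+06 m
v = sqrt(mu/r) = 7262.1988 m/s (worst-case radial velocity)
f = 2.81 GHz = 2.81e+09 Hz
fd = 2*f*v/c = 2*2.81e+09*7262.1988/3.0e+08
fd = 136045.1910 Hz

136045.1910 Hz


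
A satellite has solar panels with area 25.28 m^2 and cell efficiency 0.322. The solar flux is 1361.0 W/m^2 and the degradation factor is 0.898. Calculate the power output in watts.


P = area * eta * S * degradation
P = 25.28 * 0.322 * 1361.0 * 0.898
P = 9948.7245 W

9948.7245 W


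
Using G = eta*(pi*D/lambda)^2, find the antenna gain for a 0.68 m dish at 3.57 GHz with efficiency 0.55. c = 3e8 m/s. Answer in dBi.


lambda = c/f = 3e8 / 3.57e+09 = 0.08403361 m
G = eta*(pi*D/lambda)^2 = 0.55*(pi*0.68/0.08403361)^2
G = 355.4465 (linear)
G = 10*log10(355.4465) = 25.5077 dBi

25.5077 dBi


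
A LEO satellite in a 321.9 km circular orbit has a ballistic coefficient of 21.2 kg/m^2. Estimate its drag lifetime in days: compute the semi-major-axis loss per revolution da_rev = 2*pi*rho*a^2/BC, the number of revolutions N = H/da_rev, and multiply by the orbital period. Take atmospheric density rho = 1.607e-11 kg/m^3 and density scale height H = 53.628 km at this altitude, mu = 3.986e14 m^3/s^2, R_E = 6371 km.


a = R_E + alt = 6692.9000 km = 6.6929e+06 m
da_rev = 2*pi*rho*a^2/BC = 2*pi*1.607e-11*(6.6929e+06)^2/21.2 = 213.347990 m per revolution
N = H/da_rev = 53628.0000 m / 213.347990 m = 251.3640 revolutions
P = 2*pi*sqrt(a^3/mu) = 5449.1997 s
lifetime = N*P = 251.3640 * 5449.1997 = 1.3697325e+06 s = 15.8534 days

15.8534 days


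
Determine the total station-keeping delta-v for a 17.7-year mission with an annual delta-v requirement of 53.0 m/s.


dV = rate * years = 53.0 * 17.7
dV = 938.1000 m/s

938.1000 m/s


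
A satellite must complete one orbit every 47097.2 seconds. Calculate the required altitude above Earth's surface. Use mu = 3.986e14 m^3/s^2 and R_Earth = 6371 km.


T = 47097.2 s
r = (mu*T^2/(4*pi^2))^(1/3) = (3.986e14 * 47097.2^2 / (4*pi^2))^(1/3)
r = 2.8187458e+07 m = 28187.4580 km
alt = r - R_E = 28187.4580 - 6371 = 21816.4580 km

21816.4580 km


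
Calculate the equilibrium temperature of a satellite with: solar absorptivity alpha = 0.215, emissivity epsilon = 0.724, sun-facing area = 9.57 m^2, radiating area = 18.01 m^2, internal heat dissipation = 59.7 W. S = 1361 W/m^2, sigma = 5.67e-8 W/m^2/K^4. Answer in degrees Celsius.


Numerator = alpha*S*A_sun + Q_int = 0.215*1361*9.57 + 59.7 = 2860.0255 W
Denominator = eps*sigma*A_rad = 0.724*5.67e-8*18.01 = 7.3932491e-07 W/K^4
T^4 = 3.8684285e+09 K^4
T = 249.3926 K = -23.7574 C

-23.7574 degrees Celsius


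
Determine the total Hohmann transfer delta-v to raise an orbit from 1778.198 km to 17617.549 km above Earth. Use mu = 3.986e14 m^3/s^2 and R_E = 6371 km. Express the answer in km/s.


r1 = 8149.1980 km = 8.149198e+06 m
r2 = 23988.5490 km = 2.3988549e+07 m
dv1 = sqrt(mu/r1)*(sqrt(2*r2/(r1+r2)) - 1) = 1551.3978 m/s
dv2 = sqrt(mu/r2)*(1 - sqrt(2*r1/(r1+r2))) = 1173.4095 m/s
total dv = |dv1| + |dv2| = 1551.3978 + 1173.4095 = 2724.8073 m/s = 2.7248 km/s

2.7248 km/s
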